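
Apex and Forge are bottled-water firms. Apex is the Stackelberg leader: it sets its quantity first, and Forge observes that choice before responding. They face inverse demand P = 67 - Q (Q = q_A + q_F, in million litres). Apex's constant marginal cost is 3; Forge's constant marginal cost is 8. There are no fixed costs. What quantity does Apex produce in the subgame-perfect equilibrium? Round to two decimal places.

The follower Forge best-responds to any q_A: π_F = (67 - Q)q_F - 8q_F.
Follower FOC: 59 - q_A - 2q_F = 0, so q_F(q_A) = (59 - q_A)/2.
The leader anticipates this reaction. Substituting into P = 67 - Q gives P = 75/2 - (1/2)q_A, so π_A = (75/2 - (1/2)q_A)q_A - 3q_A.
The leader's first-order condition 69/2 - q_A = 0 yields q_A = 69/2.
Then q_F = (59 - 69/2)/2 = 49/4.

34.50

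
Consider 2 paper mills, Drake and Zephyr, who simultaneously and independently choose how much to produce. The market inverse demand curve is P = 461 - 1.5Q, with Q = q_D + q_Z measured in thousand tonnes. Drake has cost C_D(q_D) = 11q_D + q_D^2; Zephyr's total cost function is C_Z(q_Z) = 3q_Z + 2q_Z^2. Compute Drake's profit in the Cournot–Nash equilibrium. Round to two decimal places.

14139.90

Drake's profit: π_D = (461 - 1.5Q)q_D - (11q_D + q_D²). Setting ∂π_D/∂q_D = 0: 450 - 5q_D - (3/2)(q_Z) = 0.
Zephyr's profit: π_Z = (461 - 1.5Q)q_Z - (3q_Z + 2q_Z²). Setting ∂π_Z/∂q_Z = 0: 458 - 7q_Z - (3/2)(q_D) = 0.
Rearranging gives the reaction functions q_D = (450 - (3/2)q_Z)/5 and q_Z = (458 - (3/2)q_D)/7.
Solving the pair: q_D = 75.2061, q_Z = 49.3130.
Price P = 461 - (3/2)·124.5191 = 274.2214.
Drake's profit: 274.2214·75.2061 - 11·75.2061 - 75.2061² = 14139.8963.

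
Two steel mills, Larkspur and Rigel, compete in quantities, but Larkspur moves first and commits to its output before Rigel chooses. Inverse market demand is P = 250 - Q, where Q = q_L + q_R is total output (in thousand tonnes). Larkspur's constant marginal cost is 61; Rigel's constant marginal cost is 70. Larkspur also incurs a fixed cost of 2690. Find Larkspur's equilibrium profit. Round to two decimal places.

2210.50

The follower Rigel best-responds to any q_L: π_R = (250 - Q)q_R - 70q_R.
Setting the follower's marginal profit to zero, 180 - q_L - 2q_R = 0, i.e. q_R = (180 - q_L)/2.
Larkspur substitutes q_R(q_L) into its own profit: π_L = q_L(250 - q_L - (180 - q_L)/2) - 61q_L = (160 - (1/2)q_L)q_L - 61q_L.
Maximising: ∂π_L/∂q_L = 99 - q_L = 0, giving q_L = 99.
Then q_R = (180 - 99)/2 = 81/2.
Price P = 250 - 279/2 = 221/2.
Larkspur's profit: (221/2 - 61)·99 - 2690 = 2210.5000.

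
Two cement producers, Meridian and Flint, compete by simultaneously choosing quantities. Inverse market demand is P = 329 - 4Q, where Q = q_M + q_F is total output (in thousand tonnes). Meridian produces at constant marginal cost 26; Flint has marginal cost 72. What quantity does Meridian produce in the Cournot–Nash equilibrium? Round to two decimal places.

Meridian's profit: π_M = (329 - 4Q)q_M - (26q_M). Setting ∂π_M/∂q_M = 0: 303 - 8q_M - 4(q_F) = 0.
Flint's profit: π_F = (329 - 4Q)q_F - (72q_F). Setting ∂π_F/∂q_F = 0: 257 - 8q_F - 4(q_M) = 0.
Rearranging gives the reaction functions q_M = (303 - 4q_F)/8 and q_F = (257 - 4q_M)/8.
Solving the pair: q_M = 349/12, q_F = 211/12.

29.08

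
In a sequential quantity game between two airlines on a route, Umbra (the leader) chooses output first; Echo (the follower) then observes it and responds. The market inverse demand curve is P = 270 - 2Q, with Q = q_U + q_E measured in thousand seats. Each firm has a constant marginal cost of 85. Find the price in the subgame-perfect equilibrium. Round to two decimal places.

131.25

The follower Echo best-responds to any q_U: π_E = (270 - 2Q)q_E - 85q_E.
Setting the follower's marginal profit to zero, 185 - 2q_U - 4q_E = 0, i.e. q_E = (185 - 2q_U)/4.
The leader anticipates this reaction. Substituting into P = 270 - 2Q gives P = 355/2 - q_U, so π_U = (355/2 - q_U)q_U - 85q_U.
The leader's first-order condition 185/2 - 2q_U = 0 yields q_U = 185/4.
Then q_E = (185 - 2·(185/4))/4 = 185/8.
Total output Q = 555/8, so price P = 270 - 2·(555/8) = 525/4.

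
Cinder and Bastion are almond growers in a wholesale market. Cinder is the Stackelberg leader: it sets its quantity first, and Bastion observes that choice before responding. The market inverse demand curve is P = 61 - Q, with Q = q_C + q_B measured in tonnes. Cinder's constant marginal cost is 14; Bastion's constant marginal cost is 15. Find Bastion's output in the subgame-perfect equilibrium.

The follower Bastion best-responds to any q_C: π_B = (61 - Q)q_B - 15q_B.
Setting the follower's marginal profit to zero, 46 - q_C - 2q_B = 0, i.e. q_B = (46 - q_C)/2.
The leader anticipates this reaction. Substituting into P = 61 - Q gives P = 38 - (1/2)q_C, so π_C = (38 - (1/2)q_C)q_C - 14q_C.
The leader's first-order condition 24 - q_C = 0 yields q_C = 24.
Then q_B = (46 - 24)/2 = 11.

11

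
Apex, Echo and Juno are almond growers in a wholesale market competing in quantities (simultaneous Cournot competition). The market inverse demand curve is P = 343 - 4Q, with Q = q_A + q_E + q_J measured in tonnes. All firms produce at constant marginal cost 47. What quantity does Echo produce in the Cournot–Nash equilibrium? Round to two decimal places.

18.50

Each firm earns π_i = (343 - 4Q)q_i - 47q_i.
First-order condition (treating rivals' output as given): 296 - 8q_i - 4·Σ_{j≠i} q_j = 0.
With identical firms every q_j equals q_i, so Σ_{j≠i} q_j = 2q_i and 296 = 16q_i, giving q_i = 37/2.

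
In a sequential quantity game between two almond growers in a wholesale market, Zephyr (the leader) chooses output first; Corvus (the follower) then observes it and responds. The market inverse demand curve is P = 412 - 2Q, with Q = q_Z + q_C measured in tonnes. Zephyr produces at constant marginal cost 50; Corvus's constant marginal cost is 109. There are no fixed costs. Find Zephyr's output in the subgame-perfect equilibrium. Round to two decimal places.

105.25

Solve by backward induction. Given q_Z, the follower Corvus maximises π_C = (412 - 2q_Z - 2q_C)q_C - 109q_C.
Follower FOC: 303 - 2q_Z - 4q_C = 0, so q_C(q_Z) = (303 - 2q_Z)/4.
The leader anticipates this reaction. Substituting into P = 412 - 2Q gives P = 521/2 - q_Z, so π_Z = (521/2 - q_Z)q_Z - 50q_Z.
Maximising: ∂π_Z/∂q_Z = 421/2 - 2q_Z = 0, giving q_Z = 421/4.
Then q_C = (303 - 2·(421/4))/4 = 185/8.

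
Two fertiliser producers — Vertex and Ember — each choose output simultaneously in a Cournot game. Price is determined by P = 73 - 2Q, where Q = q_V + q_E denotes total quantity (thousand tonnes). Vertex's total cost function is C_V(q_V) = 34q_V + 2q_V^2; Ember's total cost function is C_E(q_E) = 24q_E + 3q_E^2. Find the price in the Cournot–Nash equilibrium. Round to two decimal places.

57.05

Vertex's profit: π_V = (73 - 2Q)q_V - (34q_V + 2q_V²). Setting ∂π_V/∂q_V = 0: 39 - 8q_V - 2(q_E) = 0.
Ember's first-order condition: 49 - 10q_E - 2(q_V) = 0.
Rearranging gives the reaction functions q_V = (39 - 2q_E)/8 and q_E = (49 - 2q_V)/10.
Solving the pair: q_V = 73/19, q_E = 157/38.
Total output Q = 303/38, so price P = 73 - 2·(303/38) = 1084/19.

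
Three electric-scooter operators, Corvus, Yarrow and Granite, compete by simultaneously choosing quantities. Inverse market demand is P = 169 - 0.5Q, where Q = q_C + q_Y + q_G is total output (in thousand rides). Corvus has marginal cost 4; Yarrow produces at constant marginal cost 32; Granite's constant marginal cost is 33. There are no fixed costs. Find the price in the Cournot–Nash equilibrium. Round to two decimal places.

Corvus's profit: π_C = (169 - 0.5Q)q_C - (4q_C). Setting ∂π_C/∂q_C = 0: 165 - q_C - (1/2)(q_Y + q_G) = 0.
Yarrow's first-order condition: 137 - q_Y - (1/2)(q_C + q_G) = 0.
Granite's first-order condition: 136 - q_G - (1/2)(q_C + q_Y) = 0.
Summing all 3 equations gives 438 − 2Q = 0, hence Q = 219.
Back-substituting: q_C = (165 − 219/2)/(1/2) = 111, q_Y = (137 − 219/2)/(1/2) = 55, q_G = (136 − 219/2)/(1/2) = 53.
Total output Q = 219, so price P = 169 - (1/2)·219 = 119/2.

59.50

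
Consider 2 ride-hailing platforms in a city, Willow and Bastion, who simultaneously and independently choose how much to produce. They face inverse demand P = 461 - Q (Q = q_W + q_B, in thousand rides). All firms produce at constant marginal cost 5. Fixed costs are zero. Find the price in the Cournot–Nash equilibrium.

157

A representative firm's profit is π_i = q_i(461 - Q) - 5q_i.
Setting ∂π_i/∂q_i = 0 with rivals' quantities fixed: 456 - 2q_i - q_j = 0.
By symmetry each firm produces the same amount; substituting q_j = q_i yields q_i = 456/3 = 152.
Total output Q = 304, so price P = 461 - 304 = 157.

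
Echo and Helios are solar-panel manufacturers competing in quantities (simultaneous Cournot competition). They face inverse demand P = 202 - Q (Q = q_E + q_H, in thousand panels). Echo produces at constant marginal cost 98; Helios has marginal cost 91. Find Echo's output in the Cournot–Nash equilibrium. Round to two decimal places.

32.33

Echo's profit: π_E = (202 - Q)q_E - (98q_E). Setting ∂π_E/∂q_E = 0: 104 - 2q_E - (q_H) = 0.
Helios's first-order condition: 111 - 2q_H - (q_E) = 0.
Best responses: q_E = (104 - q_H)/2, q_H = (111 - q_E)/2.
Substituting one into the other gives q_E = 97/3 and q_H = 118/3.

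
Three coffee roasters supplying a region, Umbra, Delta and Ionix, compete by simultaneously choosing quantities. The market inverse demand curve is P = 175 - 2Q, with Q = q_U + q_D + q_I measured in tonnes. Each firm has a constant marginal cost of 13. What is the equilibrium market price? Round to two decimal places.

53.50

A representative firm's profit is π_i = q_i(175 - 2Q) - 13q_i.
Setting ∂π_i/∂q_i = 0 with rivals' quantities fixed: 162 - 4q_i - 2·Σ_{j≠i} q_j = 0.
With identical firms every q_j equals q_i, so Σ_{j≠i} q_j = 2q_i and 162 = 8q_i, giving q_i = 81/4.
Total output Q = 243/4, so price P = 175 - 2·(243/4) = 107/2.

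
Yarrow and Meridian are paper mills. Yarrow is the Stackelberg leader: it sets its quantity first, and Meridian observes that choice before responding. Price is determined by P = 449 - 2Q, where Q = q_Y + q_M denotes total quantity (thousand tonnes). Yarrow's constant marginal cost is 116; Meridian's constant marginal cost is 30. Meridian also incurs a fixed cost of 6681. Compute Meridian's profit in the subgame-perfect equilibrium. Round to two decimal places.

Solve by backward induction. Given q_Y, the follower Meridian maximises π_M = (449 - 2q_Y - 2q_M)q_M - 30q_M.
∂π_M/∂q_M = 419 - 2q_Y - 4q_M = 0 gives the reaction function q_M = (419 - 2q_Y)/4.
The leader anticipates this reaction. Substituting into P = 449 - 2Q gives P = 479/2 - q_Y, so π_Y = (479/2 - q_Y)q_Y - 116q_Y.
Leader FOC: 247/2 - 2q_Y = 0, so q_Y = 247/4.
Then q_M = (419 - 2·(247/4))/4 = 591/8.
Price P = 449 - 2·(1085/8) = 711/4.
Meridian's profit: (711/4 - 30)·(591/8) - 6681 = 4234.0313.

4234.03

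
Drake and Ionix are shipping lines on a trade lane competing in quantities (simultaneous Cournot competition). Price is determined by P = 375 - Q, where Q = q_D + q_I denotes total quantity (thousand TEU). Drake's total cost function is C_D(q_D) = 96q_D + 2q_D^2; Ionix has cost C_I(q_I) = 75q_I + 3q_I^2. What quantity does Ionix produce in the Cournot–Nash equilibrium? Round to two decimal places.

Drake's profit: π_D = (375 - Q)q_D - (96q_D + 2q_D²). Setting ∂π_D/∂q_D = 0: 279 - 6q_D - (q_I) = 0.
Ionix's profit: π_I = (375 - Q)q_I - (75q_I + 3q_I²). Setting ∂π_I/∂q_I = 0: 300 - 8q_I - (q_D) = 0.
Rearranging gives the reaction functions q_D = (279 - q_I)/6 and q_I = (300 - q_D)/8.
Solving the pair: q_D = 1932/47, q_I = 1521/47.

32.36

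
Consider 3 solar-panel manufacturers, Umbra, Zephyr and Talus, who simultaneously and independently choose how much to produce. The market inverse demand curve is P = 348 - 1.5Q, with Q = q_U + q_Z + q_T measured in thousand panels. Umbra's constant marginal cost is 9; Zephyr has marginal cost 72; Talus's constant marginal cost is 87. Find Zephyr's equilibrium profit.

2166

Umbra's profit: π_U = (348 - 1.5Q)q_U - (9q_U). Setting ∂π_U/∂q_U = 0: 339 - 3q_U - (3/2)(q_Z + q_T) = 0.
Zephyr's profit: π_Z = (348 - 1.5Q)q_Z - (72q_Z). Setting ∂π_Z/∂q_Z = 0: 276 - 3q_Z - (3/2)(q_U + q_T) = 0.
Talus's profit: π_T = (348 - 1.5Q)q_T - (87q_T). Setting ∂π_T/∂q_T = 0: 261 - 3q_T - (3/2)(q_U + q_Z) = 0.
Adding the 3 first-order conditions: 876 − 6Q = 0, so Q = 146.
Back-substituting: q_U = (339 − 219)/(3/2) = 80, q_Z = (276 − 219)/(3/2) = 38, q_T = (261 − 219)/(3/2) = 28.
Price P = 348 - (3/2)·146 = 129.
Zephyr's profit: (129 - 72)·38 = 2166.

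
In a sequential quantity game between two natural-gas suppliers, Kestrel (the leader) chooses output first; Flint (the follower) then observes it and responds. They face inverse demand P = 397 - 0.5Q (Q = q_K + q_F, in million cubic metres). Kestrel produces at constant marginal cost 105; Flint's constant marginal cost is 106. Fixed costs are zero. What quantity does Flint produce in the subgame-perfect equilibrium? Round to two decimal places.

Solve by backward induction. Given q_K, the follower Flint maximises π_F = (397 - (1/2)q_K - (1/2)q_F)q_F - 106q_F.
Follower FOC: 291 - (1/2)q_K - q_F = 0, so q_F(q_K) = (291 - (1/2)q_K).
Kestrel substitutes q_F(q_K) into its own profit: π_K = q_K(397 - (1/2)q_K - (291 - (1/2)q_K)/2) - 105q_K = (503/2 - (1/4)q_K)q_K - 105q_K.
Maximising: ∂π_K/∂q_K = 293/2 - (1/2)q_K = 0, giving q_K = 293.
Then q_F = (291 - (1/2)·293) = 289/2.

144.50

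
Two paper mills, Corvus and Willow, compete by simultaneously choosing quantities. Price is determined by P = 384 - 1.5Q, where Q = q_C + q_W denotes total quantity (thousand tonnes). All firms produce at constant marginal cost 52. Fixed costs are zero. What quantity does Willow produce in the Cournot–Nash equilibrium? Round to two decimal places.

Each firm earns π_i = (384 - 1.5Q)q_i - 52q_i.
Setting ∂π_i/∂q_i = 0 with rivals' quantities fixed: 332 - 3q_i - (3/2)q_j = 0.
With identical firms every q_j equals q_i, so q_j = q_i and 332 = (9/2)q_i, giving q_i = 664/9.

73.78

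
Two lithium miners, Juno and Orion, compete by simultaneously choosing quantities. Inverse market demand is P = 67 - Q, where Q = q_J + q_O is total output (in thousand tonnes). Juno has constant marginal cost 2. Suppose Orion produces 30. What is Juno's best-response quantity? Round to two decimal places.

With the rival's output fixed at 30, Juno's profit is π_J = (67 - 30 - q_J)q_J - (2q_J) = (37 - q_J)q_J - (2q_J).
∂π_J/∂q_J = 35 - 2q_J = 0, so q_J = 35/2.

17.50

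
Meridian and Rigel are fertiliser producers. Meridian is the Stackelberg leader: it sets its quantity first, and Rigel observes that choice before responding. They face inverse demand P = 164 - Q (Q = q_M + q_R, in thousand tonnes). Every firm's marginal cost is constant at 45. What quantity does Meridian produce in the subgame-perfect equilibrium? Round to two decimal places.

The follower Rigel best-responds to any q_M: π_R = (164 - Q)q_R - 45q_R.
Follower FOC: 119 - q_M - 2q_R = 0, so q_R(q_M) = (119 - q_M)/2.
The leader anticipates this reaction. Substituting into P = 164 - Q gives P = 209/2 - (1/2)q_M, so π_M = (209/2 - (1/2)q_M)q_M - 45q_M.
The leader's first-order condition 119/2 - q_M = 0 yields q_M = 119/2.
Then q_R = (119 - 119/2)/2 = 119/4.

59.50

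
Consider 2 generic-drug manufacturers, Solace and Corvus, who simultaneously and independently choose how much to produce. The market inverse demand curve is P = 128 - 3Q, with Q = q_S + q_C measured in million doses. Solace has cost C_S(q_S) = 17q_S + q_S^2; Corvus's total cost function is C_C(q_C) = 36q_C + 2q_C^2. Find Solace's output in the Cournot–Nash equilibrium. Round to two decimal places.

11.75

Solace's profit: π_S = (128 - 3Q)q_S - (17q_S + q_S²). Setting ∂π_S/∂q_S = 0: 111 - 8q_S - 3(q_C) = 0.
Corvus's first-order condition: 92 - 10q_C - 3(q_S) = 0.
Rearranging gives the reaction functions q_S = (111 - 3q_C)/8 and q_C = (92 - 3q_S)/10.
Substituting one into the other gives q_S = 834/71 and q_C = 403/71.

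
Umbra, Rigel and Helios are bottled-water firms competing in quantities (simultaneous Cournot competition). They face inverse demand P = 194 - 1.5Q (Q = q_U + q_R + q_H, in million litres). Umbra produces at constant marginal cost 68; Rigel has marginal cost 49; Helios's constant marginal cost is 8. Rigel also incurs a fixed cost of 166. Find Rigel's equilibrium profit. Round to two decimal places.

464.38

Umbra's profit: π_U = (194 - 1.5Q)q_U - (68q_U). Setting ∂π_U/∂q_U = 0: 126 - 3q_U - (3/2)(q_R + q_H) = 0.
Rigel's profit: π_R = (194 - 1.5Q)q_R - (49q_R). Setting ∂π_R/∂q_R = 0: 145 - 3q_R - (3/2)(q_U + q_H) = 0.
Helios's profit: π_H = (194 - 1.5Q)q_H - (8q_H). Setting ∂π_H/∂q_H = 0: 186 - 3q_H - (3/2)(q_U + q_R) = 0.
Summing all 3 equations gives 457 − 6Q = 0, hence Q = 457/6.
Back-substituting: q_U = (126 − 457/4)/(3/2) = 47/6, q_R = (145 − 457/4)/(3/2) = 41/2, q_H = (186 − 457/4)/(3/2) = 287/6.
Price P = 194 - (3/2)·(457/6) = 319/4.
Rigel's profit: (319/4 - 49)·(41/2) - 166 = 464.3750.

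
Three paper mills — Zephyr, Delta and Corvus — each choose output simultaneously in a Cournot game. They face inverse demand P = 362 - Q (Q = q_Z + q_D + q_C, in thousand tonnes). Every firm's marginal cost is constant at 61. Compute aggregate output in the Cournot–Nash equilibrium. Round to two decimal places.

225.75

A representative firm's profit is π_i = q_i(362 - Q) - 61q_i.
First-order condition (treating rivals' output as given): 301 - 2q_i - Σ_{j≠i} q_j = 0.
With identical firms every q_j equals q_i, so Σ_{j≠i} q_j = 2q_i and 301 = 4q_i, giving q_i = 301/4.
Total output Q = 301/4 + 301/4 + 301/4 = 903/4.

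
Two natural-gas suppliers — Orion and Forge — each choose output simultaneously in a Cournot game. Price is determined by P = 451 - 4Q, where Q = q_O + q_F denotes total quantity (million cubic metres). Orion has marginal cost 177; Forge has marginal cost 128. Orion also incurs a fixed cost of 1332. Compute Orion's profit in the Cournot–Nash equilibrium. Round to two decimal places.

74.25

Orion's profit: π_O = (451 - 4Q)q_O - (177q_O). Setting ∂π_O/∂q_O = 0: 274 - 8q_O - 4(q_F) = 0.
Forge's first-order condition: 323 - 8q_F - 4(q_O) = 0.
Best responses: q_O = (274 - 4q_F)/8, q_F = (323 - 4q_O)/8.
Substituting one into the other gives q_O = 75/4 and q_F = 31.
Price P = 451 - 4·(199/4) = 252.
Orion's profit: (252 - 177)·(75/4) - 1332 = 297/4.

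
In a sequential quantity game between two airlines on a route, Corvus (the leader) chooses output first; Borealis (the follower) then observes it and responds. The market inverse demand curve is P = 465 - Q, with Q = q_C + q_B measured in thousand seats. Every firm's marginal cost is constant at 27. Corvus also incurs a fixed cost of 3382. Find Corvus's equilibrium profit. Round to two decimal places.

20598.50

The follower Borealis best-responds to any q_C: π_B = (465 - Q)q_B - 27q_B.
Follower FOC: 438 - q_C - 2q_B = 0, so q_B(q_C) = (438 - q_C)/2.
Corvus substitutes q_B(q_C) into its own profit: π_C = q_C(465 - q_C - (438 - q_C)/2) - 27q_C = (246 - (1/2)q_C)q_C - 27q_C.
Leader FOC: 219 - q_C = 0, so q_C = 219.
Then q_B = (438 - 219)/2 = 219/2.
Price P = 465 - 657/2 = 273/2.
Corvus's profit: (273/2 - 27)·219 - 3382 = 20598.5000.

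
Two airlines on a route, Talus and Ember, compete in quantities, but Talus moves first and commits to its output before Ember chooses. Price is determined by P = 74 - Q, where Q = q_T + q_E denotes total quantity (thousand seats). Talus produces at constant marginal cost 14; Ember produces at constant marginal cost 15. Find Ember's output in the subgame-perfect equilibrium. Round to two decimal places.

The follower Ember best-responds to any q_T: π_E = (74 - Q)q_E - 15q_E.
Setting the follower's marginal profit to zero, 59 - q_T - 2q_E = 0, i.e. q_E = (59 - q_T)/2.
Talus substitutes q_E(q_T) into its own profit: π_T = q_T(74 - q_T - (59 - q_T)/2) - 14q_T = (89/2 - (1/2)q_T)q_T - 14q_T.
Leader FOC: 61/2 - q_T = 0, so q_T = 61/2.
Then q_E = (59 - 61/2)/2 = 57/4.

14.25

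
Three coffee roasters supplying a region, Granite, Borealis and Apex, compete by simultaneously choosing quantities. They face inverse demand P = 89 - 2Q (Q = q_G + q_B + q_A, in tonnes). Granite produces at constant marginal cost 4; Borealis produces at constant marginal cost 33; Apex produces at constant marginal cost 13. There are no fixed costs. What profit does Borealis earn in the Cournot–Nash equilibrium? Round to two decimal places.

Granite's profit: π_G = (89 - 2Q)q_G - (4q_G). Setting ∂π_G/∂q_G = 0: 85 - 4q_G - 2(q_B + q_A) = 0.
Borealis's first-order condition: 56 - 4q_B - 2(q_G + q_A) = 0.
Apex's profit: π_A = (89 - 2Q)q_A - (13q_A). Setting ∂π_A/∂q_A = 0: 76 - 4q_A - 2(q_G + q_B) = 0.
Adding the 3 conditions: 217 − 4Q − 4Q = 0, i.e. Q = 217/8.
Back-substituting: q_G = (85 − 217/4)/2 = 123/8, q_B = (56 − 217/4)/2 = 7/8, q_A = (76 − 217/4)/2 = 87/8.
Price P = 89 - 2·(217/8) = 139/4.
Borealis's profit: (139/4 - 33)·(7/8) = 49/32.

1.53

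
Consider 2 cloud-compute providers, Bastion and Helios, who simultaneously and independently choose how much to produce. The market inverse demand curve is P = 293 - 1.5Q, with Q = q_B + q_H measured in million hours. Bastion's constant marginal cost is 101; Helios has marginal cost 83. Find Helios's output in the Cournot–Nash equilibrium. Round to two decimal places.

50.67

Bastion's profit: π_B = (293 - 1.5Q)q_B - (101q_B). Setting ∂π_B/∂q_B = 0: 192 - 3q_B - (3/2)(q_H) = 0.
Helios's first-order condition: 210 - 3q_H - (3/2)(q_B) = 0.
Best responses: q_B = (192 - (3/2)q_H)/3, q_H = (210 - (3/2)q_B)/3.
Substituting one into the other gives q_B = 116/3 and q_H = 152/3.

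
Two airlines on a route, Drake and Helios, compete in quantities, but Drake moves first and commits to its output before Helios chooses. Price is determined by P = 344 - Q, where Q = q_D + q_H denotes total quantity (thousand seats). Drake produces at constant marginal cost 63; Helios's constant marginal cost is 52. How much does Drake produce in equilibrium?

The follower Helios best-responds to any q_D: π_H = (344 - Q)q_H - 52q_H.
Follower FOC: 292 - q_D - 2q_H = 0, so q_H(q_D) = (292 - q_D)/2.
The leader anticipates this reaction. Substituting into P = 344 - Q gives P = 198 - (1/2)q_D, so π_D = (198 - (1/2)q_D)q_D - 63q_D.
Maximising: ∂π_D/∂q_D = 135 - q_D = 0, giving q_D = 135.
Then q_H = (292 - 135)/2 = 157/2.

135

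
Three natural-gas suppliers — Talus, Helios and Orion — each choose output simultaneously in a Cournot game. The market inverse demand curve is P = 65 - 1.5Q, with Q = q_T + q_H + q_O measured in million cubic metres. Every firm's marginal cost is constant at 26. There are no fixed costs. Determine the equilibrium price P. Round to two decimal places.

A representative firm's profit is π_i = q_i(65 - 1.5Q) - 26q_i.
First-order condition (treating rivals' output as given): 39 - 3q_i - (3/2)·Σ_{j≠i} q_j = 0.
With identical firms every q_j equals q_i, so Σ_{j≠i} q_j = 2q_i and 39 = 6q_i, giving q_i = 13/2.
Total output Q = 39/2, so price P = 65 - (3/2)·(39/2) = 143/4.

35.75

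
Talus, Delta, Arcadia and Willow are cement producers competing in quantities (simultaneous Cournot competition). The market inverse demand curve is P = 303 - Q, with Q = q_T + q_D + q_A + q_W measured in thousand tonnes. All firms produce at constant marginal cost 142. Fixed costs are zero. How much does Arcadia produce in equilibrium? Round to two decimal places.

32.20

Each firm earns π_i = (303 - Q)q_i - 142q_i.
Setting ∂π_i/∂q_i = 0 with rivals' quantities fixed: 161 - 2q_i - Σ_{j≠i} q_j = 0.
With identical firms every q_j equals q_i, so Σ_{j≠i} q_j = 3q_i and 161 = 5q_i, giving q_i = 161/5.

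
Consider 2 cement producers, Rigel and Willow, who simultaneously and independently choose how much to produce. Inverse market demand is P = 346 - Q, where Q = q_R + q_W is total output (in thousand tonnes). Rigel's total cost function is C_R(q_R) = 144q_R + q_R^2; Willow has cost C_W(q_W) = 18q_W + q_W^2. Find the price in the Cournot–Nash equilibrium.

Rigel's profit: π_R = (346 - Q)q_R - (144q_R + q_R²). Setting ∂π_R/∂q_R = 0: 202 - 4q_R - (q_W) = 0.
Willow's first-order condition: 328 - 4q_W - (q_R) = 0.
Rearranging gives the reaction functions q_R = (202 - q_W)/4 and q_W = (328 - q_R)/4.
Substituting one into the other gives q_R = 32 and q_W = 74.
Total output Q = 106, so price P = 346 - 106 = 240.

240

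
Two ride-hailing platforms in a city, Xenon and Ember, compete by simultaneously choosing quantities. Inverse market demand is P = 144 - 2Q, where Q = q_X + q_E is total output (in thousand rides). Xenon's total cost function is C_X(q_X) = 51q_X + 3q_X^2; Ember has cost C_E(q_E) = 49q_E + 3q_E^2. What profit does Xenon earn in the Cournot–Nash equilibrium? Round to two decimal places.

Xenon's profit: π_X = (144 - 2Q)q_X - (51q_X + 3q_X²). Setting ∂π_X/∂q_X = 0: 93 - 10q_X - 2(q_E) = 0.
Ember's profit: π_E = (144 - 2Q)q_E - (49q_E + 3q_E²). Setting ∂π_E/∂q_E = 0: 95 - 10q_E - 2(q_X) = 0.
Best responses: q_X = (93 - 2q_E)/10, q_E = (95 - 2q_X)/10.
Substituting one into the other gives q_X = 185/24 and q_E = 191/24.
Price P = 144 - 2·(47/3) = 338/3.
Xenon's profit: (338/3)·(185/24) - 51·(185/24) - 3(185/24)² = 297.0920.

297.09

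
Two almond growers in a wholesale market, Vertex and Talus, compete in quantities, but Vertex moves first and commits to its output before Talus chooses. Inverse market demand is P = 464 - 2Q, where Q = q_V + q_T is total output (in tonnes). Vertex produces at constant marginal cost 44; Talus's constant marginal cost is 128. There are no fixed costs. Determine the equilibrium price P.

170

Solve by backward induction. Given q_V, the follower Talus maximises π_T = (464 - 2q_V - 2q_T)q_T - 128q_T.
Setting the follower's marginal profit to zero, 336 - 2q_V - 4q_T = 0, i.e. q_T = (336 - 2q_V)/4.
Vertex substitutes q_T(q_V) into its own profit: π_V = q_V(464 - 2q_V - (336 - 2q_V)/2) - 44q_V = (296 - q_V)q_V - 44q_V.
Leader FOC: 252 - 2q_V = 0, so q_V = 126.
Then q_T = (336 - 2·126)/4 = 21.
Total output Q = 147, so price P = 464 - 2·147 = 170.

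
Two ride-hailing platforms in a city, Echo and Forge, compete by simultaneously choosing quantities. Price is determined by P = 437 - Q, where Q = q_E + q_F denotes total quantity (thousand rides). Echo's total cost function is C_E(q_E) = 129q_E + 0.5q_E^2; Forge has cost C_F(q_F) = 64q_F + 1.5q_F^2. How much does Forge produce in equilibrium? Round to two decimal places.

Echo's profit: π_E = (437 - Q)q_E - (129q_E + (1/2)q_E²). Setting ∂π_E/∂q_E = 0: 308 - 3q_E - (q_F) = 0.
Forge's first-order condition: 373 - 5q_F - (q_E) = 0.
Rearranging gives the reaction functions q_E = (308 - q_F)/3 and q_F = (373 - q_E)/5.
Substituting one into the other gives q_E = 1167/14 and q_F = 811/14.

57.93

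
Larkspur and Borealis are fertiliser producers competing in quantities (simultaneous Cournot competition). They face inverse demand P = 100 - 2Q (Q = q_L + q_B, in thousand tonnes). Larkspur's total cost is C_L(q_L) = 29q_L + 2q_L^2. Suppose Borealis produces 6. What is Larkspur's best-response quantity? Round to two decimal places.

7.38

With the rival's output fixed at 6, Larkspur's profit is π_L = (100 - 2·6 - 2q_L)q_L - (29q_L + 2q_L²) = (88 - 2q_L)q_L - (29q_L + 2q_L²).
∂π_L/∂q_L = 59 - 8q_L = 0, so q_L = 59/8.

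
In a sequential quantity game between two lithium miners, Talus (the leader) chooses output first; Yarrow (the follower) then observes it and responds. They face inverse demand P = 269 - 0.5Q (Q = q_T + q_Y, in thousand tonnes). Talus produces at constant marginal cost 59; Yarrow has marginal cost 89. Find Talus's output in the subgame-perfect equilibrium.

The follower Yarrow best-responds to any q_T: π_Y = (269 - 0.5Q)q_Y - 89q_Y.
Follower FOC: 180 - (1/2)q_T - q_Y = 0, so q_Y(q_T) = (180 - (1/2)q_T).
The leader anticipates this reaction. Substituting into P = 269 - 0.5Q gives P = 179 - (1/4)q_T, so π_T = (179 - (1/4)q_T)q_T - 59q_T.
Leader FOC: 120 - (1/2)q_T = 0, so q_T = 240.
Then q_Y = (180 - (1/2)·240) = 60.

240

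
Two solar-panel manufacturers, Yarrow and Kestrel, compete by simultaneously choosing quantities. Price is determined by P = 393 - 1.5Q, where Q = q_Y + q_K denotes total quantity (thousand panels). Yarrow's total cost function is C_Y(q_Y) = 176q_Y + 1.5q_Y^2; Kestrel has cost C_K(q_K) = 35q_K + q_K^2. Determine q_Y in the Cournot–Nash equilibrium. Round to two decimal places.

19.75

Yarrow's profit: π_Y = (393 - 1.5Q)q_Y - (176q_Y + (3/2)q_Y²). Setting ∂π_Y/∂q_Y = 0: 217 - 6q_Y - (3/2)(q_K) = 0.
Kestrel's first-order condition: 358 - 5q_K - (3/2)(q_Y) = 0.
Rearranging gives the reaction functions q_Y = (217 - (3/2)q_K)/6 and q_K = (358 - (3/2)q_Y)/5.
Substituting one into the other gives q_Y = 19.7477 and q_K = 65.6757.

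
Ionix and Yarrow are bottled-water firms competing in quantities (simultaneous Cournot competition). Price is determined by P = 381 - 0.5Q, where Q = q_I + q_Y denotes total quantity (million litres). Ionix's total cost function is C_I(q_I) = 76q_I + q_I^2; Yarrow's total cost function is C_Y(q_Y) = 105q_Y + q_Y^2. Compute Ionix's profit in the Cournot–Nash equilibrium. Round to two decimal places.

11828.16

Ionix's profit: π_I = (381 - 0.5Q)q_I - (76q_I + q_I²). Setting ∂π_I/∂q_I = 0: 305 - 3q_I - (1/2)(q_Y) = 0.
Yarrow's profit: π_Y = (381 - 0.5Q)q_Y - (105q_Y + q_Y²). Setting ∂π_Y/∂q_Y = 0: 276 - 3q_Y - (1/2)(q_I) = 0.
Rearranging gives the reaction functions q_I = (305 - (1/2)q_Y)/3 and q_Y = (276 - (1/2)q_I)/3.
Solving the pair: q_I = 444/5, q_Y = 386/5.
Price P = 381 - (1/2)·166 = 298.
Ionix's profit: 298·(444/5) - 76·(444/5) - (444/5)² = 11828.1600.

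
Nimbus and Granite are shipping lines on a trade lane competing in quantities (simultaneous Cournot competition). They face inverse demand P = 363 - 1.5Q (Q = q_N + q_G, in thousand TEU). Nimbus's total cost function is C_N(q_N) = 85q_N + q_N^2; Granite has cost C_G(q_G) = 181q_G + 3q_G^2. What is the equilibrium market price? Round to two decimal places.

Nimbus's profit: π_N = (363 - 1.5Q)q_N - (85q_N + q_N²). Setting ∂π_N/∂q_N = 0: 278 - 5q_N - (3/2)(q_G) = 0.
Granite's first-order condition: 182 - 9q_G - (3/2)(q_N) = 0.
Rearranging gives the reaction functions q_N = (278 - (3/2)q_G)/5 and q_G = (182 - (3/2)q_N)/9.
Solving the pair: q_N = 52.1404, q_G = 1972/171.
Total output Q = 63.6725, so price P = 363 - (3/2)·63.6725 = 267.4912.

267.49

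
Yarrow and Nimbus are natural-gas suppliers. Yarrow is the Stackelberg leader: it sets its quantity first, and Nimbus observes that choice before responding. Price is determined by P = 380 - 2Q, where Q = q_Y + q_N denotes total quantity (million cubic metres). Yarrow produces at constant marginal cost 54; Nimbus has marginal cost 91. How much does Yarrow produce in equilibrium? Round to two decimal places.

90.75

Solve by backward induction. Given q_Y, the follower Nimbus maximises π_N = (380 - 2q_Y - 2q_N)q_N - 91q_N.
∂π_N/∂q_N = 289 - 2q_Y - 4q_N = 0 gives the reaction function q_N = (289 - 2q_Y)/4.
Yarrow substitutes q_N(q_Y) into its own profit: π_Y = q_Y(380 - 2q_Y - (289 - 2q_Y)/2) - 54q_Y = (471/2 - q_Y)q_Y - 54q_Y.
The leader's first-order condition 363/2 - 2q_Y = 0 yields q_Y = 363/4.
Then q_N = (289 - 2·(363/4))/4 = 215/8.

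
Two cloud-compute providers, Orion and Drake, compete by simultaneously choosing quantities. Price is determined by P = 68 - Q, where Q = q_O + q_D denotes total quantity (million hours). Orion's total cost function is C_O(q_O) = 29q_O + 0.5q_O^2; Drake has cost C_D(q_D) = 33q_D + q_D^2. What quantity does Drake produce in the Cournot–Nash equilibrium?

Orion's profit: π_O = (68 - Q)q_O - (29q_O + (1/2)q_O²). Setting ∂π_O/∂q_O = 0: 39 - 3q_O - (q_D) = 0.
Drake's profit: π_D = (68 - Q)q_D - (33q_D + q_D²). Setting ∂π_D/∂q_D = 0: 35 - 4q_D - (q_O) = 0.
Rearranging gives the reaction functions q_O = (39 - q_D)/3 and q_D = (35 - q_O)/4.
Solving the pair: q_O = 11, q_D = 6.

6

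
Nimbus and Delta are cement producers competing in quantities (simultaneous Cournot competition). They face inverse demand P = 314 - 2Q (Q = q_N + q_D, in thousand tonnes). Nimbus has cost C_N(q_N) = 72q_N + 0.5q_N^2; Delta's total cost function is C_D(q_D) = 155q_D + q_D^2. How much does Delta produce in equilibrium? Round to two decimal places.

Nimbus's profit: π_N = (314 - 2Q)q_N - (72q_N + (1/2)q_N²). Setting ∂π_N/∂q_N = 0: 242 - 5q_N - 2(q_D) = 0.
Delta's profit: π_D = (314 - 2Q)q_D - (155q_D + q_D²). Setting ∂π_D/∂q_D = 0: 159 - 6q_D - 2(q_N) = 0.
Rearranging gives the reaction functions q_N = (242 - 2q_D)/5 and q_D = (159 - 2q_N)/6.
Solving the pair: q_N = 567/13, q_D = 311/26.

11.96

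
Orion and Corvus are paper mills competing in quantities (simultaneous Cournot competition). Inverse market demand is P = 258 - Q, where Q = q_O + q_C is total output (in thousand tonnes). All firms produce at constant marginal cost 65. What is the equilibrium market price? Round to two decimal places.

129.33

A representative firm's profit is π_i = q_i(258 - Q) - 65q_i.
Setting ∂π_i/∂q_i = 0 with rivals' quantities fixed: 193 - 2q_i - q_j = 0.
By symmetry each firm produces the same amount; substituting q_j = q_i yields q_i = 193/3.
Total output Q = 386/3, so price P = 258 - 386/3 = 388/3.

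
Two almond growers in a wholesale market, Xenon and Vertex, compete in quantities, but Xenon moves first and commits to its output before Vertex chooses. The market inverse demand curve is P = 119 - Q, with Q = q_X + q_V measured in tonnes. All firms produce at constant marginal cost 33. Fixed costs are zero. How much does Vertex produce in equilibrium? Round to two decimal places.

Solve by backward induction. Given q_X, the follower Vertex maximises π_V = (119 - q_X - q_V)q_V - 33q_V.
Follower FOC: 86 - q_X - 2q_V = 0, so q_V(q_X) = (86 - q_X)/2.
Xenon substitutes q_V(q_X) into its own profit: π_X = q_X(119 - q_X - (86 - q_X)/2) - 33q_X = (76 - (1/2)q_X)q_X - 33q_X.
The leader's first-order condition 43 - q_X = 0 yields q_X = 43.
Then q_V = (86 - 43)/2 = 43/2.

21.50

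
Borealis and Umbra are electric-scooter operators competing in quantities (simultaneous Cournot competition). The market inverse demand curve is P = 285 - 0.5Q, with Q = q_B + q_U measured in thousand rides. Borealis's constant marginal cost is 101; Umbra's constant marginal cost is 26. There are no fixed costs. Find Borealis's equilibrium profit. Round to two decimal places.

2640.22

Borealis's profit: π_B = (285 - 0.5Q)q_B - (101q_B). Setting ∂π_B/∂q_B = 0: 184 - q_B - (1/2)(q_U) = 0.
Umbra's first-order condition: 259 - q_U - (1/2)(q_B) = 0.
Best responses: q_B = (184 - (1/2)q_U), q_U = (259 - (1/2)q_B).
Substituting one into the other gives q_B = 218/3 and q_U = 668/3.
Price P = 285 - (1/2)·(886/3) = 412/3.
Borealis's profit: (412/3 - 101)·(218/3) = 2640.2222.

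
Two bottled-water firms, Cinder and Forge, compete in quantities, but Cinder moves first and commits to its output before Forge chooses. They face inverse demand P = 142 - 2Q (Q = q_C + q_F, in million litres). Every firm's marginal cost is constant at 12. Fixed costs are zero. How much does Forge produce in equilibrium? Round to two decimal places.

Solve by backward induction. Given q_C, the follower Forge maximises π_F = (142 - 2q_C - 2q_F)q_F - 12q_F.
∂π_F/∂q_F = 130 - 2q_C - 4q_F = 0 gives the reaction function q_F = (130 - 2q_C)/4.
The leader anticipates this reaction. Substituting into P = 142 - 2Q gives P = 77 - q_C, so π_C = (77 - q_C)q_C - 12q_C.
Maximising: ∂π_C/∂q_C = 65 - 2q_C = 0, giving q_C = 65/2.
Then q_F = (130 - 2·(65/2))/4 = 65/4.

16.25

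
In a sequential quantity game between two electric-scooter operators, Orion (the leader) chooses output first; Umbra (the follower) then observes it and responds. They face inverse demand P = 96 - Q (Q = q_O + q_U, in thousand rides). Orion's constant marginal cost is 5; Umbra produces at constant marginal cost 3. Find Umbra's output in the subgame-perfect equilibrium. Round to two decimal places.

24.25

The follower Umbra best-responds to any q_O: π_U = (96 - Q)q_U - 3q_U.
∂π_U/∂q_U = 93 - q_O - 2q_U = 0 gives the reaction function q_U = (93 - q_O)/2.
The leader anticipates this reaction. Substituting into P = 96 - Q gives P = 99/2 - (1/2)q_O, so π_O = (99/2 - (1/2)q_O)q_O - 5q_O.
Leader FOC: 89/2 - q_O = 0, so q_O = 89/2.
Then q_U = (93 - 89/2)/2 = 97/4.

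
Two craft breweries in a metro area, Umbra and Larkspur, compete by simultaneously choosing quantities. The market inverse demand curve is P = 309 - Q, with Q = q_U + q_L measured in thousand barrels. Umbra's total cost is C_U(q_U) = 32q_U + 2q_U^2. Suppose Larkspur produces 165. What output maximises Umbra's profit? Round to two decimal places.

18.67

With the rival's output fixed at 165, Umbra's profit is π_U = (309 - 165 - q_U)q_U - (32q_U + 2q_U²) = (144 - q_U)q_U - (32q_U + 2q_U²).
∂π_U/∂q_U = 112 - 6q_U = 0, so q_U = 56/3.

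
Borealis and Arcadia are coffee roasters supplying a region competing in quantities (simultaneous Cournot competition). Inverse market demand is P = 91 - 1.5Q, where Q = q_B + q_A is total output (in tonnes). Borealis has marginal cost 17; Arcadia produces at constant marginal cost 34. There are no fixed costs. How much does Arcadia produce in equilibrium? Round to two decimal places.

Borealis's profit: π_B = (91 - 1.5Q)q_B - (17q_B). Setting ∂π_B/∂q_B = 0: 74 - 3q_B - (3/2)(q_A) = 0.
Arcadia's first-order condition: 57 - 3q_A - (3/2)(q_B) = 0.
Best responses: q_B = (74 - (3/2)q_A)/3, q_A = (57 - (3/2)q_B)/3.
Substituting one into the other gives q_B = 182/9 and q_A = 80/9.

8.89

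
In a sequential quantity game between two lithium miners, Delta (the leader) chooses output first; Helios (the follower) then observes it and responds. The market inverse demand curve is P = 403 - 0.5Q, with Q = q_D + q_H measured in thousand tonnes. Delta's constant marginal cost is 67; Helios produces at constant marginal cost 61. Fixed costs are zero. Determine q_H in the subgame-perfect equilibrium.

The follower Helios best-responds to any q_D: π_H = (403 - 0.5Q)q_H - 61q_H.
Follower FOC: 342 - (1/2)q_D - q_H = 0, so q_H(q_D) = (342 - (1/2)q_D).
Delta substitutes q_H(q_D) into its own profit: π_D = q_D(403 - (1/2)q_D - (342 - (1/2)q_D)/2) - 67q_D = (232 - (1/4)q_D)q_D - 67q_D.
Maximising: ∂π_D/∂q_D = 165 - (1/2)q_D = 0, giving q_D = 330.
Then q_H = (342 - (1/2)·330) = 177.

177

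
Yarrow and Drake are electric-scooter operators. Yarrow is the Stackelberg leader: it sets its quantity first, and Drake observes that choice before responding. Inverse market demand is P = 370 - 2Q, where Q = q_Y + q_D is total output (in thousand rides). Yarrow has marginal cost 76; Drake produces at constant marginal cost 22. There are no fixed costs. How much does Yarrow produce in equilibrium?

Solve by backward induction. Given q_Y, the follower Drake maximises π_D = (370 - 2q_Y - 2q_D)q_D - 22q_D.
∂π_D/∂q_D = 348 - 2q_Y - 4q_D = 0 gives the reaction function q_D = (348 - 2q_Y)/4.
The leader anticipates this reaction. Substituting into P = 370 - 2Q gives P = 196 - q_Y, so π_Y = (196 - q_Y)q_Y - 76q_Y.
Leader FOC: 120 - 2q_Y = 0, so q_Y = 60.
Then q_D = (348 - 2·60)/4 = 57.

60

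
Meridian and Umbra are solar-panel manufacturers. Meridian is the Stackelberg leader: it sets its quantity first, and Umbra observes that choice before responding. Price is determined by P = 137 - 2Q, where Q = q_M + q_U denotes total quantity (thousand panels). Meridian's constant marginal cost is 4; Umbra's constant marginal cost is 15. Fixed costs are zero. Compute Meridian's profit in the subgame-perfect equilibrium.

1296

The follower Umbra best-responds to any q_M: π_U = (137 - 2Q)q_U - 15q_U.
Setting the follower's marginal profit to zero, 122 - 2q_M - 4q_U = 0, i.e. q_U = (122 - 2q_M)/4.
Meridian substitutes q_U(q_M) into its own profit: π_M = q_M(137 - 2q_M - (122 - 2q_M)/2) - 4q_M = (76 - q_M)q_M - 4q_M.
Maximising: ∂π_M/∂q_M = 72 - 2q_M = 0, giving q_M = 36.
Then q_U = (122 - 2·36)/4 = 25/2.
Price P = 137 - 2·(97/2) = 40.
Meridian's profit: (40 - 4)·36 = 1296.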